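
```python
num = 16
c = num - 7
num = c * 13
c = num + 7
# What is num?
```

Answer: 117

Derivation:
Trace (tracking num):
num = 16  # -> num = 16
c = num - 7  # -> c = 9
num = c * 13  # -> num = 117
c = num + 7  # -> c = 124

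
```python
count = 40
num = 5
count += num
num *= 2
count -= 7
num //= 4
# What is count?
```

Trace (tracking count):
count = 40  # -> count = 40
num = 5  # -> num = 5
count += num  # -> count = 45
num *= 2  # -> num = 10
count -= 7  # -> count = 38
num //= 4  # -> num = 2

Answer: 38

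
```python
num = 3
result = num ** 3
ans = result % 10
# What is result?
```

Answer: 27

Derivation:
Trace (tracking result):
num = 3  # -> num = 3
result = num ** 3  # -> result = 27
ans = result % 10  # -> ans = 7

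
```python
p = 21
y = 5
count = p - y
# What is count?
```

Trace (tracking count):
p = 21  # -> p = 21
y = 5  # -> y = 5
count = p - y  # -> count = 16

Answer: 16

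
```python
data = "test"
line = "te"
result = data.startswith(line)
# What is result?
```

Answer: True

Derivation:
Trace (tracking result):
data = 'test'  # -> data = 'test'
line = 'te'  # -> line = 'te'
result = data.startswith(line)  # -> result = True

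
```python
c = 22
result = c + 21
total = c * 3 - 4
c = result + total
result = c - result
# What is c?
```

Trace (tracking c):
c = 22  # -> c = 22
result = c + 21  # -> result = 43
total = c * 3 - 4  # -> total = 62
c = result + total  # -> c = 105
result = c - result  # -> result = 62

Answer: 105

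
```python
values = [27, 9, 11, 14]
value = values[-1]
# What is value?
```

Trace (tracking value):
values = [27, 9, 11, 14]  # -> values = [27, 9, 11, 14]
value = values[-1]  # -> value = 14

Answer: 14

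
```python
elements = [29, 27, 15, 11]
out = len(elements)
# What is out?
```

Answer: 4

Derivation:
Trace (tracking out):
elements = [29, 27, 15, 11]  # -> elements = [29, 27, 15, 11]
out = len(elements)  # -> out = 4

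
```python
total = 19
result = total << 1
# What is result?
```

Trace (tracking result):
total = 19  # -> total = 19
result = total << 1  # -> result = 38

Answer: 38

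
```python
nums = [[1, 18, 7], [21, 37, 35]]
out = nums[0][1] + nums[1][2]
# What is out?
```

Answer: 53

Derivation:
Trace (tracking out):
nums = [[1, 18, 7], [21, 37, 35]]  # -> nums = [[1, 18, 7], [21, 37, 35]]
out = nums[0][1] + nums[1][2]  # -> out = 53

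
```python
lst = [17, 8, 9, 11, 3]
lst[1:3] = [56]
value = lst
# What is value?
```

Answer: [17, 56, 11, 3]

Derivation:
Trace (tracking value):
lst = [17, 8, 9, 11, 3]  # -> lst = [17, 8, 9, 11, 3]
lst[1:3] = [56]  # -> lst = [17, 56, 11, 3]
value = lst  # -> value = [17, 56, 11, 3]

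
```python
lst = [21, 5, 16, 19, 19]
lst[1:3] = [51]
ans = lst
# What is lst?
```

Trace (tracking lst):
lst = [21, 5, 16, 19, 19]  # -> lst = [21, 5, 16, 19, 19]
lst[1:3] = [51]  # -> lst = [21, 51, 19, 19]
ans = lst  # -> ans = [21, 51, 19, 19]

Answer: [21, 51, 19, 19]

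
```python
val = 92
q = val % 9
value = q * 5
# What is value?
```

Answer: 10

Derivation:
Trace (tracking value):
val = 92  # -> val = 92
q = val % 9  # -> q = 2
value = q * 5  # -> value = 10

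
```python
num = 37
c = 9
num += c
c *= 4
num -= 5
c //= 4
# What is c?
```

Answer: 9

Derivation:
Trace (tracking c):
num = 37  # -> num = 37
c = 9  # -> c = 9
num += c  # -> num = 46
c *= 4  # -> c = 36
num -= 5  # -> num = 41
c //= 4  # -> c = 9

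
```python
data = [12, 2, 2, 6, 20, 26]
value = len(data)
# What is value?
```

Answer: 6

Derivation:
Trace (tracking value):
data = [12, 2, 2, 6, 20, 26]  # -> data = [12, 2, 2, 6, 20, 26]
value = len(data)  # -> value = 6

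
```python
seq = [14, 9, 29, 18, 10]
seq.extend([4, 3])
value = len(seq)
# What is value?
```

Trace (tracking value):
seq = [14, 9, 29, 18, 10]  # -> seq = [14, 9, 29, 18, 10]
seq.extend([4, 3])  # -> seq = [14, 9, 29, 18, 10, 4, 3]
value = len(seq)  # -> value = 7

Answer: 7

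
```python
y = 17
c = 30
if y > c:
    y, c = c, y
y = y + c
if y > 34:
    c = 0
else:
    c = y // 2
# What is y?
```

Trace (tracking y):
y = 17  # -> y = 17
c = 30  # -> c = 30
if y > c:  # condition is False
y = y + c  # -> y = 47
if y > 34:  # condition is True
    c = 0  # -> c = 0

Answer: 47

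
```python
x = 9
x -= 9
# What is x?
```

Trace (tracking x):
x = 9  # -> x = 9
x -= 9  # -> x = 0

Answer: 0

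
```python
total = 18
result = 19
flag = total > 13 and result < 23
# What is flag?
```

Trace (tracking flag):
total = 18  # -> total = 18
result = 19  # -> result = 19
flag = total > 13 and result < 23  # -> flag = True

Answer: True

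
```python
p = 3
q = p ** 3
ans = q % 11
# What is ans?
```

Trace (tracking ans):
p = 3  # -> p = 3
q = p ** 3  # -> q = 27
ans = q % 11  # -> ans = 5

Answer: 5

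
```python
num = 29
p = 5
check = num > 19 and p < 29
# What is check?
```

Trace (tracking check):
num = 29  # -> num = 29
p = 5  # -> p = 5
check = num > 19 and p < 29  # -> check = True

Answer: True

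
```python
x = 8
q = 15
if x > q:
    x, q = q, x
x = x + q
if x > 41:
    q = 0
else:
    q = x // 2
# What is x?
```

Answer: 23

Derivation:
Trace (tracking x):
x = 8  # -> x = 8
q = 15  # -> q = 15
if x > q:  # condition is False
x = x + q  # -> x = 23
if x > 41:  # condition is False
else:
    q = x // 2  # -> q = 11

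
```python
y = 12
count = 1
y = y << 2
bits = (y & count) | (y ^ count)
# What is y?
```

Answer: 48

Derivation:
Trace (tracking y):
y = 12  # -> y = 12
count = 1  # -> count = 1
y = y << 2  # -> y = 48
bits = y & count | y ^ count  # -> bits = 49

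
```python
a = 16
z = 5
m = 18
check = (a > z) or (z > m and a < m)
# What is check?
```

Trace (tracking check):
a = 16  # -> a = 16
z = 5  # -> z = 5
m = 18  # -> m = 18
check = a > z or (z > m and a < m)  # -> check = True

Answer: True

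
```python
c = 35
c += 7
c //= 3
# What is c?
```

Trace (tracking c):
c = 35  # -> c = 35
c += 7  # -> c = 42
c //= 3  # -> c = 14

Answer: 14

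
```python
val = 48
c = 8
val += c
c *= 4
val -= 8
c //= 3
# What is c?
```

Trace (tracking c):
val = 48  # -> val = 48
c = 8  # -> c = 8
val += c  # -> val = 56
c *= 4  # -> c = 32
val -= 8  # -> val = 48
c //= 3  # -> c = 10

Answer: 10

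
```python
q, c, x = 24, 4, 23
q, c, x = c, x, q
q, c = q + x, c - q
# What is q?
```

Answer: 28

Derivation:
Trace (tracking q):
q, c, x = (24, 4, 23)  # -> q = 24, c = 4, x = 23
q, c, x = (c, x, q)  # -> q = 4, c = 23, x = 24
q, c = (q + x, c - q)  # -> q = 28, c = 19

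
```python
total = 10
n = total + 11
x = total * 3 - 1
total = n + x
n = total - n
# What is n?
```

Answer: 29

Derivation:
Trace (tracking n):
total = 10  # -> total = 10
n = total + 11  # -> n = 21
x = total * 3 - 1  # -> x = 29
total = n + x  # -> total = 50
n = total - n  # -> n = 29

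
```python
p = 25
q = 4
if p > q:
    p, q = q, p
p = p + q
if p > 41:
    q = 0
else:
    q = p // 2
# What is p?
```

Answer: 29

Derivation:
Trace (tracking p):
p = 25  # -> p = 25
q = 4  # -> q = 4
if p > q:  # condition is True
    p, q = (q, p)  # -> p = 4, q = 25
p = p + q  # -> p = 29
if p > 41:  # condition is False
else:
    q = p // 2  # -> q = 14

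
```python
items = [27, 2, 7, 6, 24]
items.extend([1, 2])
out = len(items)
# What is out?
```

Trace (tracking out):
items = [27, 2, 7, 6, 24]  # -> items = [27, 2, 7, 6, 24]
items.extend([1, 2])  # -> items = [27, 2, 7, 6, 24, 1, 2]
out = len(items)  # -> out = 7

Answer: 7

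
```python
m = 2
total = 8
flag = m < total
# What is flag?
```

Answer: True

Derivation:
Trace (tracking flag):
m = 2  # -> m = 2
total = 8  # -> total = 8
flag = m < total  # -> flag = True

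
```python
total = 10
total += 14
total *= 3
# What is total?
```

Trace (tracking total):
total = 10  # -> total = 10
total += 14  # -> total = 24
total *= 3  # -> total = 72

Answer: 72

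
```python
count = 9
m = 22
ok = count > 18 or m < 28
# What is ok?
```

Trace (tracking ok):
count = 9  # -> count = 9
m = 22  # -> m = 22
ok = count > 18 or m < 28  # -> ok = True

Answer: True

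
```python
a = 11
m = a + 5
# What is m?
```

Answer: 16

Derivation:
Trace (tracking m):
a = 11  # -> a = 11
m = a + 5  # -> m = 16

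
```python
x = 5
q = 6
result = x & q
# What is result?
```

Answer: 4

Derivation:
Trace (tracking result):
x = 5  # -> x = 5
q = 6  # -> q = 6
result = x & q  # -> result = 4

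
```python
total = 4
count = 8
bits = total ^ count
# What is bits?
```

Answer: 12

Derivation:
Trace (tracking bits):
total = 4  # -> total = 4
count = 8  # -> count = 8
bits = total ^ count  # -> bits = 12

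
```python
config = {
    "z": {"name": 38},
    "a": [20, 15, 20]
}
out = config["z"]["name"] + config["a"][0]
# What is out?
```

Trace (tracking out):
config = {'z': {'name': 38}, 'a': [20, 15, 20]}  # -> config = {'z': {'name': 38}, 'a': [20, 15, 20]}
out = config['z']['name'] + config['a'][0]  # -> out = 58

Answer: 58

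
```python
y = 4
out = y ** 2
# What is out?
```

Trace (tracking out):
y = 4  # -> y = 4
out = y ** 2  # -> out = 16

Answer: 16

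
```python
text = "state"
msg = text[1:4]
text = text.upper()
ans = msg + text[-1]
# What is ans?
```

Trace (tracking ans):
text = 'state'  # -> text = 'state'
msg = text[1:4]  # -> msg = 'tat'
text = text.upper()  # -> text = 'STATE'
ans = msg + text[-1]  # -> ans = 'tatE'

Answer: 'tatE'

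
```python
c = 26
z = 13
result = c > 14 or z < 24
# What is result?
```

Trace (tracking result):
c = 26  # -> c = 26
z = 13  # -> z = 13
result = c > 14 or z < 24  # -> result = True

Answer: True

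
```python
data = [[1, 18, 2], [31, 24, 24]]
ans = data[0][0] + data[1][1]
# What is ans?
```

Answer: 25

Derivation:
Trace (tracking ans):
data = [[1, 18, 2], [31, 24, 24]]  # -> data = [[1, 18, 2], [31, 24, 24]]
ans = data[0][0] + data[1][1]  # -> ans = 25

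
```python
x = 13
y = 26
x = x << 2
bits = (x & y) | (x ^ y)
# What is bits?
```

Trace (tracking bits):
x = 13  # -> x = 13
y = 26  # -> y = 26
x = x << 2  # -> x = 52
bits = x & y | x ^ y  # -> bits = 62

Answer: 62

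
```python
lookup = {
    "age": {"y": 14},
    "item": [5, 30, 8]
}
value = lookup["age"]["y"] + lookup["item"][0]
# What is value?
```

Answer: 19

Derivation:
Trace (tracking value):
lookup = {'age': {'y': 14}, 'item': [5, 30, 8]}  # -> lookup = {'age': {'y': 14}, 'item': [5, 30, 8]}
value = lookup['age']['y'] + lookup['item'][0]  # -> value = 19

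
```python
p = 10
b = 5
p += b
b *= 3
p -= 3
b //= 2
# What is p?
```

Answer: 12

Derivation:
Trace (tracking p):
p = 10  # -> p = 10
b = 5  # -> b = 5
p += b  # -> p = 15
b *= 3  # -> b = 15
p -= 3  # -> p = 12
b //= 2  # -> b = 7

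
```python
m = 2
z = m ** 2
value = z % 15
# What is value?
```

Trace (tracking value):
m = 2  # -> m = 2
z = m ** 2  # -> z = 4
value = z % 15  # -> value = 4

Answer: 4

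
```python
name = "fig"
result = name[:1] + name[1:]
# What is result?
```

Answer: 'fig'

Derivation:
Trace (tracking result):
name = 'fig'  # -> name = 'fig'
result = name[:1] + name[1:]  # -> result = 'fig'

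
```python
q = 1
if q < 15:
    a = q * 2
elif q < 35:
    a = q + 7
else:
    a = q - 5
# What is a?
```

Answer: 2

Derivation:
Trace (tracking a):
q = 1  # -> q = 1
if q < 15:  # condition is True
    a = q * 2  # -> a = 2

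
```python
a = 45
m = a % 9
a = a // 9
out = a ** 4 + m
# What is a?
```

Trace (tracking a):
a = 45  # -> a = 45
m = a % 9  # -> m = 0
a = a // 9  # -> a = 5
out = a ** 4 + m  # -> out = 625

Answer: 5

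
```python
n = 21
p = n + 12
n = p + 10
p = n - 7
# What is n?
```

Trace (tracking n):
n = 21  # -> n = 21
p = n + 12  # -> p = 33
n = p + 10  # -> n = 43
p = n - 7  # -> p = 36

Answer: 43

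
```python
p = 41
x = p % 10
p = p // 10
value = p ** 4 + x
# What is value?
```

Answer: 257

Derivation:
Trace (tracking value):
p = 41  # -> p = 41
x = p % 10  # -> x = 1
p = p // 10  # -> p = 4
value = p ** 4 + x  # -> value = 257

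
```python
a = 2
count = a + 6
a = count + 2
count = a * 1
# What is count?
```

Trace (tracking count):
a = 2  # -> a = 2
count = a + 6  # -> count = 8
a = count + 2  # -> a = 10
count = a * 1  # -> count = 10

Answer: 10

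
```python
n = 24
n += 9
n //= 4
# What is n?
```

Answer: 8

Derivation:
Trace (tracking n):
n = 24  # -> n = 24
n += 9  # -> n = 33
n //= 4  # -> n = 8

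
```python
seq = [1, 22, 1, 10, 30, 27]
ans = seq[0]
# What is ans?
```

Trace (tracking ans):
seq = [1, 22, 1, 10, 30, 27]  # -> seq = [1, 22, 1, 10, 30, 27]
ans = seq[0]  # -> ans = 1

Answer: 1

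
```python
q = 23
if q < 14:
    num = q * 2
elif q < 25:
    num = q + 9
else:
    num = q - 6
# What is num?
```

Answer: 32

Derivation:
Trace (tracking num):
q = 23  # -> q = 23
if q < 14:  # condition is False
elif q < 25:  # condition is True
    num = q + 9  # -> num = 32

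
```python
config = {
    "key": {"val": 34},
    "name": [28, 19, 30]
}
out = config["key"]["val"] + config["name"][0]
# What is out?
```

Answer: 62

Derivation:
Trace (tracking out):
config = {'key': {'val': 34}, 'name': [28, 19, 30]}  # -> config = {'key': {'val': 34}, 'name': [28, 19, 30]}
out = config['key']['val'] + config['name'][0]  # -> out = 62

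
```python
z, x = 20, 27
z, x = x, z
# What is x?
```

Trace (tracking x):
z, x = (20, 27)  # -> z = 20, x = 27
z, x = (x, z)  # -> z = 27, x = 20

Answer: 20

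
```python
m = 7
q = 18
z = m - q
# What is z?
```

Answer: -11

Derivation:
Trace (tracking z):
m = 7  # -> m = 7
q = 18  # -> q = 18
z = m - q  # -> z = -11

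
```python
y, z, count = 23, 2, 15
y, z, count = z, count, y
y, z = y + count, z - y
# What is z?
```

Trace (tracking z):
y, z, count = (23, 2, 15)  # -> y = 23, z = 2, count = 15
y, z, count = (z, count, y)  # -> y = 2, z = 15, count = 23
y, z = (y + count, z - y)  # -> y = 25, z = 13

Answer: 13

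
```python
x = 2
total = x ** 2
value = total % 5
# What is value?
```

Trace (tracking value):
x = 2  # -> x = 2
total = x ** 2  # -> total = 4
value = total % 5  # -> value = 4

Answer: 4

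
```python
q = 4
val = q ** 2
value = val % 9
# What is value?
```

Answer: 7

Derivation:
Trace (tracking value):
q = 4  # -> q = 4
val = q ** 2  # -> val = 16
value = val % 9  # -> value = 7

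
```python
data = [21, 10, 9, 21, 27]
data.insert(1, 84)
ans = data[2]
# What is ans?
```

Trace (tracking ans):
data = [21, 10, 9, 21, 27]  # -> data = [21, 10, 9, 21, 27]
data.insert(1, 84)  # -> data = [21, 84, 10, 9, 21, 27]
ans = data[2]  # -> ans = 10

Answer: 10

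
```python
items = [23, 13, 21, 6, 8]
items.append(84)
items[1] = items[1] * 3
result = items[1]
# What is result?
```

Answer: 39

Derivation:
Trace (tracking result):
items = [23, 13, 21, 6, 8]  # -> items = [23, 13, 21, 6, 8]
items.append(84)  # -> items = [23, 13, 21, 6, 8, 84]
items[1] = items[1] * 3  # -> items = [23, 39, 21, 6, 8, 84]
result = items[1]  # -> result = 39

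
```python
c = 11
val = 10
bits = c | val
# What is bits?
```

Trace (tracking bits):
c = 11  # -> c = 11
val = 10  # -> val = 10
bits = c | val  # -> bits = 11

Answer: 11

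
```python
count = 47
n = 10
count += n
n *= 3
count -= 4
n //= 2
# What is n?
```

Trace (tracking n):
count = 47  # -> count = 47
n = 10  # -> n = 10
count += n  # -> count = 57
n *= 3  # -> n = 30
count -= 4  # -> count = 53
n //= 2  # -> n = 15

Answer: 15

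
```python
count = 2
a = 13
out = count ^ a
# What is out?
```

Answer: 15

Derivation:
Trace (tracking out):
count = 2  # -> count = 2
a = 13  # -> a = 13
out = count ^ a  # -> out = 15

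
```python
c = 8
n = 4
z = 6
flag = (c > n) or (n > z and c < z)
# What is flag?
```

Answer: True

Derivation:
Trace (tracking flag):
c = 8  # -> c = 8
n = 4  # -> n = 4
z = 6  # -> z = 6
flag = c > n or (n > z and c < z)  # -> flag = True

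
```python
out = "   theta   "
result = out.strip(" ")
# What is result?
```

Trace (tracking result):
out = '   theta   '  # -> out = '   theta   '
result = out.strip(' ')  # -> result = 'theta'

Answer: 'theta'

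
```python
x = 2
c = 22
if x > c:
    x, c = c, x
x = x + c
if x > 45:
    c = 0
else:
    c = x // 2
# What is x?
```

Trace (tracking x):
x = 2  # -> x = 2
c = 22  # -> c = 22
if x > c:  # condition is False
x = x + c  # -> x = 24
if x > 45:  # condition is False
else:
    c = x // 2  # -> c = 12

Answer: 24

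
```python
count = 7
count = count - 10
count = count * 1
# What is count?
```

Trace (tracking count):
count = 7  # -> count = 7
count = count - 10  # -> count = -3
count = count * 1  # -> count = -3

Answer: -3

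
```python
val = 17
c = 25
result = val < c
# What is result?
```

Answer: True

Derivation:
Trace (tracking result):
val = 17  # -> val = 17
c = 25  # -> c = 25
result = val < c  # -> result = True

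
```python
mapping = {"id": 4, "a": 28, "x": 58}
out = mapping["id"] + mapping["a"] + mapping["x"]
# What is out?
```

Answer: 90

Derivation:
Trace (tracking out):
mapping = {'id': 4, 'a': 28, 'x': 58}  # -> mapping = {'id': 4, 'a': 28, 'x': 58}
out = mapping['id'] + mapping['a'] + mapping['x']  # -> out = 90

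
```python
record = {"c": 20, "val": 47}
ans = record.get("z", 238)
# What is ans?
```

Trace (tracking ans):
record = {'c': 20, 'val': 47}  # -> record = {'c': 20, 'val': 47}
ans = record.get('z', 238)  # -> ans = 238

Answer: 238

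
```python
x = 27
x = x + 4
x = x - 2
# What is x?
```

Trace (tracking x):
x = 27  # -> x = 27
x = x + 4  # -> x = 31
x = x - 2  # -> x = 29

Answer: 29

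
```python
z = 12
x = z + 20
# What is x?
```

Answer: 32

Derivation:
Trace (tracking x):
z = 12  # -> z = 12
x = z + 20  # -> x = 32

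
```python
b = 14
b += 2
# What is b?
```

Trace (tracking b):
b = 14  # -> b = 14
b += 2  # -> b = 16

Answer: 16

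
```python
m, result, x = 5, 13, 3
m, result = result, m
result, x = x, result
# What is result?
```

Answer: 3

Derivation:
Trace (tracking result):
m, result, x = (5, 13, 3)  # -> m = 5, result = 13, x = 3
m, result = (result, m)  # -> m = 13, result = 5
result, x = (x, result)  # -> result = 3, x = 5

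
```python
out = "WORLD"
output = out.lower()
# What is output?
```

Trace (tracking output):
out = 'WORLD'  # -> out = 'WORLD'
output = out.lower()  # -> output = 'world'

Answer: 'world'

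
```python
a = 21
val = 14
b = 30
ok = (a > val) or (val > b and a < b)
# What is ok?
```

Answer: True

Derivation:
Trace (tracking ok):
a = 21  # -> a = 21
val = 14  # -> val = 14
b = 30  # -> b = 30
ok = a > val or (val > b and a < b)  # -> ok = True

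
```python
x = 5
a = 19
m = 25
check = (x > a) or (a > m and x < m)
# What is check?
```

Answer: False

Derivation:
Trace (tracking check):
x = 5  # -> x = 5
a = 19  # -> a = 19
m = 25  # -> m = 25
check = x > a or (a > m and x < m)  # -> check = False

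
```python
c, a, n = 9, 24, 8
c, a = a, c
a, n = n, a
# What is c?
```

Answer: 24

Derivation:
Trace (tracking c):
c, a, n = (9, 24, 8)  # -> c = 9, a = 24, n = 8
c, a = (a, c)  # -> c = 24, a = 9
a, n = (n, a)  # -> a = 8, n = 9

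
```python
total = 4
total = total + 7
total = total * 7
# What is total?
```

Trace (tracking total):
total = 4  # -> total = 4
total = total + 7  # -> total = 11
total = total * 7  # -> total = 77

Answer: 77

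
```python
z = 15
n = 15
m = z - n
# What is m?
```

Answer: 0

Derivation:
Trace (tracking m):
z = 15  # -> z = 15
n = 15  # -> n = 15
m = z - n  # -> m = 0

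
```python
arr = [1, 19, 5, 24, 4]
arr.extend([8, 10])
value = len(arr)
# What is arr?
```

Answer: [1, 19, 5, 24, 4, 8, 10]

Derivation:
Trace (tracking arr):
arr = [1, 19, 5, 24, 4]  # -> arr = [1, 19, 5, 24, 4]
arr.extend([8, 10])  # -> arr = [1, 19, 5, 24, 4, 8, 10]
value = len(arr)  # -> value = 7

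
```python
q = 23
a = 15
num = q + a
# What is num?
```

Answer: 38

Derivation:
Trace (tracking num):
q = 23  # -> q = 23
a = 15  # -> a = 15
num = q + a  # -> num = 38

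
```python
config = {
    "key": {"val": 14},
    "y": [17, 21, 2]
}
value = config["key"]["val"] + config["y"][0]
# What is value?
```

Answer: 31

Derivation:
Trace (tracking value):
config = {'key': {'val': 14}, 'y': [17, 21, 2]}  # -> config = {'key': {'val': 14}, 'y': [17, 21, 2]}
value = config['key']['val'] + config['y'][0]  # -> value = 31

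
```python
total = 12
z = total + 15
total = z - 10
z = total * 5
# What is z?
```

Answer: 85

Derivation:
Trace (tracking z):
total = 12  # -> total = 12
z = total + 15  # -> z = 27
total = z - 10  # -> total = 17
z = total * 5  # -> z = 85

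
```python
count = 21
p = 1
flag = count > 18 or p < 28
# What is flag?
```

Answer: True

Derivation:
Trace (tracking flag):
count = 21  # -> count = 21
p = 1  # -> p = 1
flag = count > 18 or p < 28  # -> flag = True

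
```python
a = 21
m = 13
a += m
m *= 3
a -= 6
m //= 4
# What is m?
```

Answer: 9

Derivation:
Trace (tracking m):
a = 21  # -> a = 21
m = 13  # -> m = 13
a += m  # -> a = 34
m *= 3  # -> m = 39
a -= 6  # -> a = 28
m //= 4  # -> m = 9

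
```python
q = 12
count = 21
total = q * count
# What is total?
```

Answer: 252

Derivation:
Trace (tracking total):
q = 12  # -> q = 12
count = 21  # -> count = 21
total = q * count  # -> total = 252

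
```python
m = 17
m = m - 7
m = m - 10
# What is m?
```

Trace (tracking m):
m = 17  # -> m = 17
m = m - 7  # -> m = 10
m = m - 10  # -> m = 0

Answer: 0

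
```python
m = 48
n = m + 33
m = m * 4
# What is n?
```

Answer: 81

Derivation:
Trace (tracking n):
m = 48  # -> m = 48
n = m + 33  # -> n = 81
m = m * 4  # -> m = 192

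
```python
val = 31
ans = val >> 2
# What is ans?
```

Trace (tracking ans):
val = 31  # -> val = 31
ans = val >> 2  # -> ans = 7

Answer: 7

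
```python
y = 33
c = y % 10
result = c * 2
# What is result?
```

Answer: 6

Derivation:
Trace (tracking result):
y = 33  # -> y = 33
c = y % 10  # -> c = 3
result = c * 2  # -> result = 6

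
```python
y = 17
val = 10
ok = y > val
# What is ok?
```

Trace (tracking ok):
y = 17  # -> y = 17
val = 10  # -> val = 10
ok = y > val  # -> ok = True

Answer: True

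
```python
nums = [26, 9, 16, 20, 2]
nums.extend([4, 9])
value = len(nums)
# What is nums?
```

Answer: [26, 9, 16, 20, 2, 4, 9]

Derivation:
Trace (tracking nums):
nums = [26, 9, 16, 20, 2]  # -> nums = [26, 9, 16, 20, 2]
nums.extend([4, 9])  # -> nums = [26, 9, 16, 20, 2, 4, 9]
value = len(nums)  # -> value = 7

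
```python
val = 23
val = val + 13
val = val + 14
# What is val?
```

Trace (tracking val):
val = 23  # -> val = 23
val = val + 13  # -> val = 36
val = val + 14  # -> val = 50

Answer: 50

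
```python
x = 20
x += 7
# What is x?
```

Trace (tracking x):
x = 20  # -> x = 20
x += 7  # -> x = 27

Answer: 27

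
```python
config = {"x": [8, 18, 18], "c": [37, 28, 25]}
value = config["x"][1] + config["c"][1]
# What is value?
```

Trace (tracking value):
config = {'x': [8, 18, 18], 'c': [37, 28, 25]}  # -> config = {'x': [8, 18, 18], 'c': [37, 28, 25]}
value = config['x'][1] + config['c'][1]  # -> value = 46

Answer: 46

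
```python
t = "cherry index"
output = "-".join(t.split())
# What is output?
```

Trace (tracking output):
t = 'cherry index'  # -> t = 'cherry index'
output = '-'.join(t.split())  # -> output = 'cherry-index'

Answer: 'cherry-index'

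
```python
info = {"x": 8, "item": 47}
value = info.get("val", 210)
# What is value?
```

Trace (tracking value):
info = {'x': 8, 'item': 47}  # -> info = {'x': 8, 'item': 47}
value = info.get('val', 210)  # -> value = 210

Answer: 210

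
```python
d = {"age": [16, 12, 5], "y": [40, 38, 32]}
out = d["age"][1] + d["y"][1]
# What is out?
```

Trace (tracking out):
d = {'age': [16, 12, 5], 'y': [40, 38, 32]}  # -> d = {'age': [16, 12, 5], 'y': [40, 38, 32]}
out = d['age'][1] + d['y'][1]  # -> out = 50

Answer: 50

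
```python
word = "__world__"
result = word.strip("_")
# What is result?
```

Trace (tracking result):
word = '__world__'  # -> word = '__world__'
result = word.strip('_')  # -> result = 'world'

Answer: 'world'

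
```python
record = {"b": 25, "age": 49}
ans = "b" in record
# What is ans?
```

Answer: True

Derivation:
Trace (tracking ans):
record = {'b': 25, 'age': 49}  # -> record = {'b': 25, 'age': 49}
ans = 'b' in record  # -> ans = True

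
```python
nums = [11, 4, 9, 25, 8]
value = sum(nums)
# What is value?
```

Answer: 57

Derivation:
Trace (tracking value):
nums = [11, 4, 9, 25, 8]  # -> nums = [11, 4, 9, 25, 8]
value = sum(nums)  # -> value = 57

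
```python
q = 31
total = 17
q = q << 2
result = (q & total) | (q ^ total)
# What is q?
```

Answer: 124

Derivation:
Trace (tracking q):
q = 31  # -> q = 31
total = 17  # -> total = 17
q = q << 2  # -> q = 124
result = q & total | q ^ total  # -> result = 125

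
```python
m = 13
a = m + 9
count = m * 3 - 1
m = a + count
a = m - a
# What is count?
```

Answer: 38

Derivation:
Trace (tracking count):
m = 13  # -> m = 13
a = m + 9  # -> a = 22
count = m * 3 - 1  # -> count = 38
m = a + count  # -> m = 60
a = m - a  # -> a = 38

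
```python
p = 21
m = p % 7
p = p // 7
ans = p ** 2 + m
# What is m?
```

Answer: 0

Derivation:
Trace (tracking m):
p = 21  # -> p = 21
m = p % 7  # -> m = 0
p = p // 7  # -> p = 3
ans = p ** 2 + m  # -> ans = 9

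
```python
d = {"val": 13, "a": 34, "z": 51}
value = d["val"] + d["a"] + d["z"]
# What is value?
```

Trace (tracking value):
d = {'val': 13, 'a': 34, 'z': 51}  # -> d = {'val': 13, 'a': 34, 'z': 51}
value = d['val'] + d['a'] + d['z']  # -> value = 98

Answer: 98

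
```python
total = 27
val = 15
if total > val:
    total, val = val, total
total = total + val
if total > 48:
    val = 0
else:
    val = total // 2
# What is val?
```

Trace (tracking val):
total = 27  # -> total = 27
val = 15  # -> val = 15
if total > val:  # condition is True
    total, val = (val, total)  # -> total = 15, val = 27
total = total + val  # -> total = 42
if total > 48:  # condition is False
else:
    val = total // 2  # -> val = 21

Answer: 21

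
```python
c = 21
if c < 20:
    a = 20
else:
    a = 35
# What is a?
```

Answer: 35

Derivation:
Trace (tracking a):
c = 21  # -> c = 21
if c < 20:  # condition is False
else:
    a = 35  # -> a = 35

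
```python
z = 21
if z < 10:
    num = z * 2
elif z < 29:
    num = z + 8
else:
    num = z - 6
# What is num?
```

Trace (tracking num):
z = 21  # -> z = 21
if z < 10:  # condition is False
elif z < 29:  # condition is True
    num = z + 8  # -> num = 29

Answer: 29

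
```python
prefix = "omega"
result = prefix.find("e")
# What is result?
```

Trace (tracking result):
prefix = 'omega'  # -> prefix = 'omega'
result = prefix.find('e')  # -> result = 2

Answer: 2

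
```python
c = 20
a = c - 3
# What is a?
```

Trace (tracking a):
c = 20  # -> c = 20
a = c - 3  # -> a = 17

Answer: 17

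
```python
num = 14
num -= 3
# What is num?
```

Trace (tracking num):
num = 14  # -> num = 14
num -= 3  # -> num = 11

Answer: 11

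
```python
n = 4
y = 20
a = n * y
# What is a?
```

Answer: 80

Derivation:
Trace (tracking a):
n = 4  # -> n = 4
y = 20  # -> y = 20
a = n * y  # -> a = 80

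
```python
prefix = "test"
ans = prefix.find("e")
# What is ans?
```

Trace (tracking ans):
prefix = 'test'  # -> prefix = 'test'
ans = prefix.find('e')  # -> ans = 1

Answer: 1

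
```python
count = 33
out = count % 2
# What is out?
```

Trace (tracking out):
count = 33  # -> count = 33
out = count % 2  # -> out = 1

Answer: 1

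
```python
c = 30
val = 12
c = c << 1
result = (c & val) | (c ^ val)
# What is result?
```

Trace (tracking result):
c = 30  # -> c = 30
val = 12  # -> val = 12
c = c << 1  # -> c = 60
result = c & val | c ^ val  # -> result = 60

Answer: 60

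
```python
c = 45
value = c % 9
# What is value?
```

Answer: 0

Derivation:
Trace (tracking value):
c = 45  # -> c = 45
value = c % 9  # -> value = 0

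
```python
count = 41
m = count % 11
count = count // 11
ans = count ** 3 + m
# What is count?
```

Answer: 3

Derivation:
Trace (tracking count):
count = 41  # -> count = 41
m = count % 11  # -> m = 8
count = count // 11  # -> count = 3
ans = count ** 3 + m  # -> ans = 35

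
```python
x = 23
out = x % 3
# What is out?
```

Trace (tracking out):
x = 23  # -> x = 23
out = x % 3  # -> out = 2

Answer: 2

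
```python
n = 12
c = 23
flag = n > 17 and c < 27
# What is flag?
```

Trace (tracking flag):
n = 12  # -> n = 12
c = 23  # -> c = 23
flag = n > 17 and c < 27  # -> flag = False

Answer: False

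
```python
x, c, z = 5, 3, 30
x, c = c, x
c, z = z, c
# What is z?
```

Trace (tracking z):
x, c, z = (5, 3, 30)  # -> x = 5, c = 3, z = 30
x, c = (c, x)  # -> x = 3, c = 5
c, z = (z, c)  # -> c = 30, z = 5

Answer: 5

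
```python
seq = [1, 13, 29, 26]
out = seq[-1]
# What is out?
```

Answer: 26

Derivation:
Trace (tracking out):
seq = [1, 13, 29, 26]  # -> seq = [1, 13, 29, 26]
out = seq[-1]  # -> out = 26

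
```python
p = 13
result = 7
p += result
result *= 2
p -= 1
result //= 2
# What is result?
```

Trace (tracking result):
p = 13  # -> p = 13
result = 7  # -> result = 7
p += result  # -> p = 20
result *= 2  # -> result = 14
p -= 1  # -> p = 19
result //= 2  # -> result = 7

Answer: 7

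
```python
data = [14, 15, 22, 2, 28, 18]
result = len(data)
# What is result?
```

Trace (tracking result):
data = [14, 15, 22, 2, 28, 18]  # -> data = [14, 15, 22, 2, 28, 18]
result = len(data)  # -> result = 6

Answer: 6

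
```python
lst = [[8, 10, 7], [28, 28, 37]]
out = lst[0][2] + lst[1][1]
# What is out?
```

Answer: 35

Derivation:
Trace (tracking out):
lst = [[8, 10, 7], [28, 28, 37]]  # -> lst = [[8, 10, 7], [28, 28, 37]]
out = lst[0][2] + lst[1][1]  # -> out = 35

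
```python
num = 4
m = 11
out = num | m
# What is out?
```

Answer: 15

Derivation:
Trace (tracking out):
num = 4  # -> num = 4
m = 11  # -> m = 11
out = num | m  # -> out = 15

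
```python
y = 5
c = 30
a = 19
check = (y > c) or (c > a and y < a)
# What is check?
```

Trace (tracking check):
y = 5  # -> y = 5
c = 30  # -> c = 30
a = 19  # -> a = 19
check = y > c or (c > a and y < a)  # -> check = True

Answer: True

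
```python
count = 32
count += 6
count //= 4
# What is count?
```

Trace (tracking count):
count = 32  # -> count = 32
count += 6  # -> count = 38
count //= 4  # -> count = 9

Answer: 9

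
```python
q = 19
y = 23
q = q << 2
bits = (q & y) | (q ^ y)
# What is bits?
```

Trace (tracking bits):
q = 19  # -> q = 19
y = 23  # -> y = 23
q = q << 2  # -> q = 76
bits = q & y | q ^ y  # -> bits = 95

Answer: 95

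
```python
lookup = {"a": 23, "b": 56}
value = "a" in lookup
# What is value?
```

Trace (tracking value):
lookup = {'a': 23, 'b': 56}  # -> lookup = {'a': 23, 'b': 56}
value = 'a' in lookup  # -> value = True

Answer: True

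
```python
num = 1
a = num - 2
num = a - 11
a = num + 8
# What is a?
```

Answer: -4

Derivation:
Trace (tracking a):
num = 1  # -> num = 1
a = num - 2  # -> a = -1
num = a - 11  # -> num = -12
a = num + 8  # -> a = -4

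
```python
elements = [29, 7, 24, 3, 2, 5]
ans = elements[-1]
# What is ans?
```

Trace (tracking ans):
elements = [29, 7, 24, 3, 2, 5]  # -> elements = [29, 7, 24, 3, 2, 5]
ans = elements[-1]  # -> ans = 5

Answer: 5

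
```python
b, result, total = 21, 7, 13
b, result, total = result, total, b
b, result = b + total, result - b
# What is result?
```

Trace (tracking result):
b, result, total = (21, 7, 13)  # -> b = 21, result = 7, total = 13
b, result, total = (result, total, b)  # -> b = 7, result = 13, total = 21
b, result = (b + total, result - b)  # -> b = 28, result = 6

Answer: 6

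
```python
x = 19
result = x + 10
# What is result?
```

Trace (tracking result):
x = 19  # -> x = 19
result = x + 10  # -> result = 29

Answer: 29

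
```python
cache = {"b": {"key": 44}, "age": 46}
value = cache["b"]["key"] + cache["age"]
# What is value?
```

Trace (tracking value):
cache = {'b': {'key': 44}, 'age': 46}  # -> cache = {'b': {'key': 44}, 'age': 46}
value = cache['b']['key'] + cache['age']  # -> value = 90

Answer: 90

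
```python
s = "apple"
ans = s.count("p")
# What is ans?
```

Trace (tracking ans):
s = 'apple'  # -> s = 'apple'
ans = s.count('p')  # -> ans = 2

Answer: 2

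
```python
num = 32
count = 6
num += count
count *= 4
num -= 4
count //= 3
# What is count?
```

Trace (tracking count):
num = 32  # -> num = 32
count = 6  # -> count = 6
num += count  # -> num = 38
count *= 4  # -> count = 24
num -= 4  # -> num = 34
count //= 3  # -> count = 8

Answer: 8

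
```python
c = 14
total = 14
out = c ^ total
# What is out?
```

Answer: 0

Derivation:
Trace (tracking out):
c = 14  # -> c = 14
total = 14  # -> total = 14
out = c ^ total  # -> out = 0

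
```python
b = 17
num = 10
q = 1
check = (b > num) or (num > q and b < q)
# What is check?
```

Answer: True

Derivation:
Trace (tracking check):
b = 17  # -> b = 17
num = 10  # -> num = 10
q = 1  # -> q = 1
check = b > num or (num > q and b < q)  # -> check = True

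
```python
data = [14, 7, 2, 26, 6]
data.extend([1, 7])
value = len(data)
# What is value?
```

Trace (tracking value):
data = [14, 7, 2, 26, 6]  # -> data = [14, 7, 2, 26, 6]
data.extend([1, 7])  # -> data = [14, 7, 2, 26, 6, 1, 7]
value = len(data)  # -> value = 7

Answer: 7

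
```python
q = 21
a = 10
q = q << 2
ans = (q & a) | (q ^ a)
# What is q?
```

Trace (tracking q):
q = 21  # -> q = 21
a = 10  # -> a = 10
q = q << 2  # -> q = 84
ans = q & a | q ^ a  # -> ans = 94

Answer: 84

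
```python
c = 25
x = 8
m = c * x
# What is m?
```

Trace (tracking m):
c = 25  # -> c = 25
x = 8  # -> x = 8
m = c * x  # -> m = 200

Answer: 200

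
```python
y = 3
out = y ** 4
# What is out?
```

Answer: 81

Derivation:
Trace (tracking out):
y = 3  # -> y = 3
out = y ** 4  # -> out = 81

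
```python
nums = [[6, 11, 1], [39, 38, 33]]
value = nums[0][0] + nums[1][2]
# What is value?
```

Trace (tracking value):
nums = [[6, 11, 1], [39, 38, 33]]  # -> nums = [[6, 11, 1], [39, 38, 33]]
value = nums[0][0] + nums[1][2]  # -> value = 39

Answer: 39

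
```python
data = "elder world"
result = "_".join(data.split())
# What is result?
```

Answer: 'elder_world'

Derivation:
Trace (tracking result):
data = 'elder world'  # -> data = 'elder world'
result = '_'.join(data.split())  # -> result = 'elder_world'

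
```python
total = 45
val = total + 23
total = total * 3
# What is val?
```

Trace (tracking val):
total = 45  # -> total = 45
val = total + 23  # -> val = 68
total = total * 3  # -> total = 135

Answer: 68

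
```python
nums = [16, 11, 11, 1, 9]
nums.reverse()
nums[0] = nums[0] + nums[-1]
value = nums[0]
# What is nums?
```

Answer: [25, 1, 11, 11, 16]

Derivation:
Trace (tracking nums):
nums = [16, 11, 11, 1, 9]  # -> nums = [16, 11, 11, 1, 9]
nums.reverse()  # -> nums = [9, 1, 11, 11, 16]
nums[0] = nums[0] + nums[-1]  # -> nums = [25, 1, 11, 11, 16]
value = nums[0]  # -> value = 25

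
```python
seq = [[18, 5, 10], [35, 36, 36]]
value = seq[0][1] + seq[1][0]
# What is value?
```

Answer: 40

Derivation:
Trace (tracking value):
seq = [[18, 5, 10], [35, 36, 36]]  # -> seq = [[18, 5, 10], [35, 36, 36]]
value = seq[0][1] + seq[1][0]  # -> value = 40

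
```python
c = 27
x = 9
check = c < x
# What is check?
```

Answer: False

Derivation:
Trace (tracking check):
c = 27  # -> c = 27
x = 9  # -> x = 9
check = c < x  # -> check = False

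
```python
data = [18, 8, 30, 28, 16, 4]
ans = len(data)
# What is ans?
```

Trace (tracking ans):
data = [18, 8, 30, 28, 16, 4]  # -> data = [18, 8, 30, 28, 16, 4]
ans = len(data)  # -> ans = 6

Answer: 6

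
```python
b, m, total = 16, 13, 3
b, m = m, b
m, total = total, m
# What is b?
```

Answer: 13

Derivation:
Trace (tracking b):
b, m, total = (16, 13, 3)  # -> b = 16, m = 13, total = 3
b, m = (m, b)  # -> b = 13, m = 16
m, total = (total, m)  # -> m = 3, total = 16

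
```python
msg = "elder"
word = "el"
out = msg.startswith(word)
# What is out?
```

Answer: True

Derivation:
Trace (tracking out):
msg = 'elder'  # -> msg = 'elder'
word = 'el'  # -> word = 'el'
out = msg.startswith(word)  # -> out = True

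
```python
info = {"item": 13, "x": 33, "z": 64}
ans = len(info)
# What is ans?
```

Trace (tracking ans):
info = {'item': 13, 'x': 33, 'z': 64}  # -> info = {'item': 13, 'x': 33, 'z': 64}
ans = len(info)  # -> ans = 3

Answer: 3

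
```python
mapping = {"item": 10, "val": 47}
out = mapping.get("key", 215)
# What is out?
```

Answer: 215

Derivation:
Trace (tracking out):
mapping = {'item': 10, 'val': 47}  # -> mapping = {'item': 10, 'val': 47}
out = mapping.get('key', 215)  # -> out = 215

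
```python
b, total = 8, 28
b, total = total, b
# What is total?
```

Answer: 8

Derivation:
Trace (tracking total):
b, total = (8, 28)  # -> b = 8, total = 28
b, total = (total, b)  # -> b = 28, total = 8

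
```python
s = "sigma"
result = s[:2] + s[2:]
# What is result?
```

Answer: 'sigma'

Derivation:
Trace (tracking result):
s = 'sigma'  # -> s = 'sigma'
result = s[:2] + s[2:]  # -> result = 'sigma'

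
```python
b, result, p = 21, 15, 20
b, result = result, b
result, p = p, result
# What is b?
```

Answer: 15

Derivation:
Trace (tracking b):
b, result, p = (21, 15, 20)  # -> b = 21, result = 15, p = 20
b, result = (result, b)  # -> b = 15, result = 21
result, p = (p, result)  # -> result = 20, p = 21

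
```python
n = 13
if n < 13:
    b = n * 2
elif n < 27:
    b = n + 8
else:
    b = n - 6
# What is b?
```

Answer: 21

Derivation:
Trace (tracking b):
n = 13  # -> n = 13
if n < 13:  # condition is False
elif n < 27:  # condition is True
    b = n + 8  # -> b = 21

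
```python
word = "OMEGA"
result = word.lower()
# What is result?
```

Answer: 'omega'

Derivation:
Trace (tracking result):
word = 'OMEGA'  # -> word = 'OMEGA'
result = word.lower()  # -> result = 'omega'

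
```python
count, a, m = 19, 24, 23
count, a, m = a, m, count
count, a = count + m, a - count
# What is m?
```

Trace (tracking m):
count, a, m = (19, 24, 23)  # -> count = 19, a = 24, m = 23
count, a, m = (a, m, count)  # -> count = 24, a = 23, m = 19
count, a = (count + m, a - count)  # -> count = 43, a = -1

Answer: 19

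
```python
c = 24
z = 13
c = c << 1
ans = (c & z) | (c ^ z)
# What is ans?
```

Trace (tracking ans):
c = 24  # -> c = 24
z = 13  # -> z = 13
c = c << 1  # -> c = 48
ans = c & z | c ^ z  # -> ans = 61

Answer: 61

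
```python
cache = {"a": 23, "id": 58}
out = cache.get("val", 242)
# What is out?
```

Answer: 242

Derivation:
Trace (tracking out):
cache = {'a': 23, 'id': 58}  # -> cache = {'a': 23, 'id': 58}
out = cache.get('val', 242)  # -> out = 242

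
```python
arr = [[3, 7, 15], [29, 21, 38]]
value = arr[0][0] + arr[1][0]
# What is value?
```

Trace (tracking value):
arr = [[3, 7, 15], [29, 21, 38]]  # -> arr = [[3, 7, 15], [29, 21, 38]]
value = arr[0][0] + arr[1][0]  # -> value = 32

Answer: 32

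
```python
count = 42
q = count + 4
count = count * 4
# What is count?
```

Answer: 168

Derivation:
Trace (tracking count):
count = 42  # -> count = 42
q = count + 4  # -> q = 46
count = count * 4  # -> count = 168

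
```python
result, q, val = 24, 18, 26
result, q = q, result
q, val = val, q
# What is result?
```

Answer: 18

Derivation:
Trace (tracking result):
result, q, val = (24, 18, 26)  # -> result = 24, q = 18, val = 26
result, q = (q, result)  # -> result = 18, q = 24
q, val = (val, q)  # -> q = 26, val = 24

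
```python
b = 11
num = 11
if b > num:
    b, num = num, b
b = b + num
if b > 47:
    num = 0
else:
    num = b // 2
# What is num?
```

Answer: 11

Derivation:
Trace (tracking num):
b = 11  # -> b = 11
num = 11  # -> num = 11
if b > num:  # condition is False
b = b + num  # -> b = 22
if b > 47:  # condition is False
else:
    num = b // 2  # -> num = 11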